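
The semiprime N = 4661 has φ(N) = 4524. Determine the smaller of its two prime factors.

59

φ(n) = (p−1)(q−1) = n − (p+q) + 1, so p + q = 4661 − 4524 + 1 = 138.
p and q are the roots of t² − 138t + 4661 = 0.
Discriminant: 138² − 4·4661 = 19044 − 18644 = 400; √400 = 20.
q = (138 − 20)/2 = 59, p = (138 + 20)/2 = 79.
Check: 59 · 79 = 4661.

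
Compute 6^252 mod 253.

6^1 ≡ 6 (mod 253)
6^2 ≡ 6^2 = 36 ≡ 36 (mod 253)
6^4 ≡ 36^2 = 1296 ≡ 31 (mod 253)
6^8 ≡ 31^2 = 961 ≡ 202 (mod 253)
6^16 ≡ 202^2 = 40804 ≡ 71 (mod 253)
6^32 ≡ 71^2 = 5041 ≡ 234 (mod 253)
6^64 ≡ 234^2 = 54756 ≡ 108 (mod 253)
6^128 ≡ 108^2 = 11664 ≡ 26 (mod 253)
252 = 128 + 64 + 32 + 16 + 8 + 4 in binary powers of 2.
So 6^252 ≡ 26 · 108 · 234 · 71 · 202 · 31 ≡ 234 (mod 253).
Since 234 ≠ 1, base 6 is a Fermat witness: 253 is composite.

234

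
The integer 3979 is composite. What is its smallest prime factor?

3979 is odd.
Digit sum 28, not divisible by 3.
Ends in 9: not divisible by 5.
7: 3979 = 7·568 + 3
11: 3979 = 11·361 + 8
13: 3979 = 13·306 + 1
17: 3979 = 17·234 + 1
19: 3979 = 19·209 + 8
23: 3979 = 23·173

23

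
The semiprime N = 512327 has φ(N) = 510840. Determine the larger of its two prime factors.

947

φ(n) = (p−1)(q−1) = n − (p+q) + 1, so p + q = 512327 − 510840 + 1 = 1488.
p and q are the roots of t² − 1488t + 512327 = 0.
Discriminant: 1488² − 4·512327 = 2214144 − 2049308 = 164836; √164836 = 406.
q = (1488 − 406)/2 = 541, p = (1488 + 406)/2 = 947.
Check: 541 · 947 = 512327.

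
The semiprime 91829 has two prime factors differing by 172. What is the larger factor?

401

Since p = q + 172, we have 91829 = q(q + 172), so q² + 172q − 91829 = 0.
Discriminant: 172² + 4·91829 = 29584 + 367316 = 396900; √396900 = 630.
q = (−172 + 630)/2 = 229, and p = q + 172 = 401.
Check: 229 · 401 = 91829.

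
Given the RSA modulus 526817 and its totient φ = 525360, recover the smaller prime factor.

661

φ(n) = (p−1)(q−1) = n − (p+q) + 1, so p + q = 526817 − 525360 + 1 = 1458.
p and q are the roots of t² − 1458t + 526817 = 0.
Discriminant: 1458² − 4·526817 = 2125764 − 2107268 = 18496; √18496 = 136.
q = (1458 − 136)/2 = 661, p = (1458 + 136)/2 = 797.
Check: 661 · 797 = 526817.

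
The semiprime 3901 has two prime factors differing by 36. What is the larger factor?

Since p = q + 36, we have 3901 = q(q + 36), so q² + 36q − 3901 = 0.
Discriminant: 36² + 4·3901 = 1296 + 15604 = 16900; √16900 = 130.
q = (−36 + 130)/2 = 47, and p = q + 36 = 83.
Check: 47 · 83 = 3901.

83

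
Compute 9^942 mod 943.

901

9^1 ≡ 9 (mod 943)
9^2 ≡ 9^2 = 81 ≡ 81 (mod 943)
9^4 ≡ 81^2 = 6561 ≡ 903 (mod 943)
9^8 ≡ 903^2 = 815409 ≡ 657 (mod 943)
9^16 ≡ 657^2 = 431649 ≡ 698 (mod 943)
9^32 ≡ 698^2 = 487204 ≡ 616 (mod 943)
9^64 ≡ 616^2 = 379456 ≡ 370 (mod 943)
9^128 ≡ 370^2 = 136900 ≡ 165 (mod 943)
9^256 ≡ 165^2 = 27225 ≡ 821 (mod 943)
9^512 ≡ 821^2 = 674041 ≡ 739 (mod 943)
942 = 512 + 256 + 128 + 32 + 8 + 4 + 2 in binary powers of 2.
So 9^942 ≡ 739 · 821 · 165 · 616 · 657 · 903 · 81 ≡ 901 (mod 943).
Since 901 ≠ 1, base 9 is a Fermat witness: 943 is composite.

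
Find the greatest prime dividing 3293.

89

3293 = 37 · 89
89 is prime.
So 3293 = 37 · 89; the largest prime factor is 89.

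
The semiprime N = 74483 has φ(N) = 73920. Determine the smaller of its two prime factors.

211

φ(n) = (p−1)(q−1) = n − (p+q) + 1, so p + q = 74483 − 73920 + 1 = 564.
p and q are the roots of t² − 564t + 74483 = 0.
Discriminant: 564² − 4·74483 = 318096 − 297932 = 20164; √20164 = 142.
q = (564 − 142)/2 = 211, p = (564 + 142)/2 = 353.
Check: 211 · 353 = 74483.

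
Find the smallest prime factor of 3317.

3317 is odd.
Digit sum 14, not divisible by 3.
Ends in 7: not divisible by 5.
7: 3317 = 7·473 + 6
11: 3317 = 11·301 + 6
13: 3317 = 13·255 + 2
17: 3317 = 17·195 + 2
19: 3317 = 19·174 + 11
23: 3317 = 23·144 + 5
29: 3317 = 29·114 + 11
31: 3317 = 31·107

31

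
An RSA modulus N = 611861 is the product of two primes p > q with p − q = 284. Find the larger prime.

Since p = q + 284, we have 611861 = q(q + 284), so q² + 284q − 611861 = 0.
Discriminant: 284² + 4·611861 = 80656 + 2447444 = 2528100; √2528100 = 1590.
q = (−284 + 1590)/2 = 653, and p = q + 284 = 937.
Check: 653 · 937 = 611861.

937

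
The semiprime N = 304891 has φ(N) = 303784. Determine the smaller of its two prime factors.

φ(n) = (p−1)(q−1) = n − (p+q) + 1, so p + q = 304891 − 303784 + 1 = 1108.
p and q are the roots of t² − 1108t + 304891 = 0.
Discriminant: 1108² − 4·304891 = 1227664 − 1219564 = 8100; √8100 = 90.
q = (1108 − 90)/2 = 509, p = (1108 + 90)/2 = 599.
Check: 509 · 599 = 304891.

509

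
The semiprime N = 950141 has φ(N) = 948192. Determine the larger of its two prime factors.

φ(n) = (p−1)(q−1) = n − (p+q) + 1, so p + q = 950141 − 948192 + 1 = 1950.
p and q are the roots of t² − 1950t + 950141 = 0.
Discriminant: 1950² − 4·950141 = 3802500 − 3800564 = 1936; √1936 = 44.
q = (1950 − 44)/2 = 953, p = (1950 + 44)/2 = 997.
Check: 953 · 997 = 950141.

997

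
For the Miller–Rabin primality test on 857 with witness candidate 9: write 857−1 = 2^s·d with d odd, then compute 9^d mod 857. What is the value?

857 − 1 = 856 = 2^3 · 107, so d = 107.
9^1 ≡ 9 (mod 857)
9^2 ≡ 9^2 = 81 ≡ 81 (mod 857)
9^4 ≡ 81^2 = 6561 ≡ 562 (mod 857)
9^8 ≡ 562^2 = 315844 ≡ 468 (mod 857)
9^16 ≡ 468^2 = 219024 ≡ 489 (mod 857)
9^32 ≡ 489^2 = 239121 ≡ 18 (mod 857)
9^64 ≡ 18^2 = 324 ≡ 324 (mod 857)
107 = 64 + 32 + 8 + 2 + 1 in binary powers of 2.
So 9^107 ≡ 324 · 18 · 468 · 81 · 9 ≡ 207 (mod 857).
Squaring chain: 207 → 856 → 1; reaches −1, so base 9 does not prove 857 composite.

207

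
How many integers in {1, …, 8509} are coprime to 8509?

Factor: 8509 = 67 · 127.
φ(8509) = (67−1) · (127−1) = 66 · 126 = 8316.

8316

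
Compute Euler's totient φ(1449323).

Factor: 1449323 = 71 · 137 · 149.
φ(1449323) = (71−1) · (137−1) · (149−1) = 70 · 136 · 148 = 1408960.

1408960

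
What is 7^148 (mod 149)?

1

7^1 ≡ 7 (mod 149)
7^2 ≡ 7^2 = 49 ≡ 49 (mod 149)
7^4 ≡ 49^2 = 2401 ≡ 17 (mod 149)
7^8 ≡ 17^2 = 289 ≡ 140 (mod 149)
7^16 ≡ 140^2 = 19600 ≡ 81 (mod 149)
7^32 ≡ 81^2 = 6561 ≡ 5 (mod 149)
7^64 ≡ 5^2 = 25 ≡ 25 (mod 149)
7^128 ≡ 25^2 = 625 ≡ 29 (mod 149)
148 = 128 + 16 + 4 in binary powers of 2.
So 7^148 ≡ 29 · 81 · 17 ≡ 1 (mod 149).
Since the result is 1, base 7 gives no evidence that 149 is composite.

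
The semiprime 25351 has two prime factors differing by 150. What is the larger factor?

251

Since p = q + 150, we have 25351 = q(q + 150), so q² + 150q − 25351 = 0.
Discriminant: 150² + 4·25351 = 22500 + 101404 = 123904; √123904 = 352.
q = (−150 + 352)/2 = 101, and p = q + 150 = 251.
Check: 101 · 251 = 25351.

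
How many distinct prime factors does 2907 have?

2907 = 3^2 · 323
323 = 17 · 19
2907 = 3^2 · 17 · 19, which has 3 distinct prime factors.

3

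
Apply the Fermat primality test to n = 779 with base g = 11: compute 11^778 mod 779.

144

11^1 ≡ 11 (mod 779)
11^2 ≡ 11^2 = 121 ≡ 121 (mod 779)
11^4 ≡ 121^2 = 14641 ≡ 619 (mod 779)
11^8 ≡ 619^2 = 383161 ≡ 672 (mod 779)
11^16 ≡ 672^2 = 451584 ≡ 543 (mod 779)
11^32 ≡ 543^2 = 294849 ≡ 387 (mod 779)
11^64 ≡ 387^2 = 149769 ≡ 201 (mod 779)
11^128 ≡ 201^2 = 40401 ≡ 672 (mod 779)
11^256 ≡ 672^2 = 451584 ≡ 543 (mod 779)
11^512 ≡ 543^2 = 294849 ≡ 387 (mod 779)
778 = 512 + 256 + 8 + 2 in binary powers of 2.
So 11^778 ≡ 387 · 543 · 672 · 121 ≡ 144 (mod 779).
Since 144 ≠ 1, base 11 is a Fermat witness: 779 is composite.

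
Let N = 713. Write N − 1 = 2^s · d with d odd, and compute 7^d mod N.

713 − 1 = 712 = 2^3 · 89, so d = 89.
7^1 ≡ 7 (mod 713)
7^2 ≡ 7^2 = 49 ≡ 49 (mod 713)
7^4 ≡ 49^2 = 2401 ≡ 262 (mod 713)
7^8 ≡ 262^2 = 68644 ≡ 196 (mod 713)
7^16 ≡ 196^2 = 38416 ≡ 627 (mod 713)
7^32 ≡ 627^2 = 393129 ≡ 266 (mod 713)
7^64 ≡ 266^2 = 70756 ≡ 169 (mod 713)
89 = 64 + 16 + 8 + 1 in binary powers of 2.
So 7^89 ≡ 169 · 627 · 196 · 7 ≡ 536 (mod 713).
Squaring chain: 536 → 670 → 423; never reaches −1, so base 7 is a Miller–Rabin witness that 713 is composite.

536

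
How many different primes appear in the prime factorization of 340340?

340340 = 2^2 · 85085
85085 = 5 · 17017
17017 = 7 · 2431
2431 = 11 · 221
221 = 13 · 17
340340 = 2^2 · 5 · 7 · 11 · 13 · 17, which has 6 distinct prime factors.

6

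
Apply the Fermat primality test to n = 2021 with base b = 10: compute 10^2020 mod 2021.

1615

10^1 ≡ 10 (mod 2021)
10^2 ≡ 10^2 = 100 ≡ 100 (mod 2021)
10^4 ≡ 100^2 = 10000 ≡ 1916 (mod 2021)
10^8 ≡ 1916^2 = 3671056 ≡ 920 (mod 2021)
10^16 ≡ 920^2 = 846400 ≡ 1622 (mod 2021)
10^32 ≡ 1622^2 = 2630884 ≡ 1563 (mod 2021)
10^64 ≡ 1563^2 = 2442969 ≡ 1601 (mod 2021)
10^128 ≡ 1601^2 = 2563201 ≡ 573 (mod 2021)
10^256 ≡ 573^2 = 328329 ≡ 927 (mod 2021)
10^512 ≡ 927^2 = 859329 ≡ 404 (mod 2021)
10^1024 ≡ 404^2 = 163216 ≡ 1536 (mod 2021)
2020 = 1024 + 512 + 256 + 128 + 64 + 32 + 4 in binary powers of 2.
So 10^2020 ≡ 1536 · 404 · 927 · 573 · 1601 · 1563 · 1916 ≡ 1615 (mod 2021).
Since 1615 ≠ 1, base 10 is a Fermat witness: 2021 is composite.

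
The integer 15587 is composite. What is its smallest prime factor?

15587 is odd.
Digit sum 26, not divisible by 3.
Ends in 7: not divisible by 5.
7: 15587 = 7·2226 + 5
11: 15587 = 11·1417

11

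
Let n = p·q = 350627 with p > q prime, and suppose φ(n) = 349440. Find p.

641

φ(n) = (p−1)(q−1) = n − (p+q) + 1, so p + q = 350627 − 349440 + 1 = 1188.
p and q are the roots of t² − 1188t + 350627 = 0.
Discriminant: 1188² − 4·350627 = 1411344 − 1402508 = 8836; √8836 = 94.
q = (1188 − 94)/2 = 547, p = (1188 + 94)/2 = 641.
Check: 547 · 641 = 350627.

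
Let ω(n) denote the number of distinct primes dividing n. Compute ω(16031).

16031 = 17 · 943
943 = 23 · 41
16031 = 17 · 23 · 41, which has 3 distinct prime factors.

3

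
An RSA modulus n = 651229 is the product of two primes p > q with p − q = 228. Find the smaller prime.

Since p = q + 228, we have 651229 = q(q + 228), so q² + 228q − 651229 = 0.
Discriminant: 228² + 4·651229 = 51984 + 2604916 = 2656900; √2656900 = 1630.
q = (−228 + 1630)/2 = 701, and p = q + 228 = 929.
Check: 701 · 929 = 651229.

701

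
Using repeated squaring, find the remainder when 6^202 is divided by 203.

169

6^1 ≡ 6 (mod 203)
6^2 ≡ 6^2 = 36 ≡ 36 (mod 203)
6^4 ≡ 36^2 = 1296 ≡ 78 (mod 203)
6^8 ≡ 78^2 = 6084 ≡ 197 (mod 203)
6^16 ≡ 197^2 = 38809 ≡ 36 (mod 203)
6^32 ≡ 36^2 = 1296 ≡ 78 (mod 203)
6^64 ≡ 78^2 = 6084 ≡ 197 (mod 203)
6^128 ≡ 197^2 = 38809 ≡ 36 (mod 203)
202 = 128 + 64 + 8 + 2 in binary powers of 2.
So 6^202 ≡ 36 · 197 · 197 · 36 ≡ 169 (mod 203).
Since 169 ≠ 1, base 6 is a Fermat witness: 203 is composite.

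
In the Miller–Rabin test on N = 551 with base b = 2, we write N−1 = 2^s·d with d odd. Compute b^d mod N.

184

551 − 1 = 550 = 2^1 · 275, so d = 275.
2^1 ≡ 2 (mod 551)
2^2 ≡ 2^2 = 4 ≡ 4 (mod 551)
2^4 ≡ 4^2 = 16 ≡ 16 (mod 551)
2^8 ≡ 16^2 = 256 ≡ 256 (mod 551)
2^16 ≡ 256^2 = 65536 ≡ 518 (mod 551)
2^32 ≡ 518^2 = 268324 ≡ 538 (mod 551)
2^64 ≡ 538^2 = 289444 ≡ 169 (mod 551)
2^128 ≡ 169^2 = 28561 ≡ 460 (mod 551)
2^256 ≡ 460^2 = 211600 ≡ 16 (mod 551)
275 = 256 + 16 + 2 + 1 in binary powers of 2.
So 2^275 ≡ 16 · 518 · 4 · 2 ≡ 184 (mod 551).
Squaring chain: 184; never reaches −1, so base 2 is a Miller–Rabin witness that 551 is composite.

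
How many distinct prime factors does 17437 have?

17437 = 7 · 2491
2491 = 47 · 53
17437 = 7 · 47 · 53, which has 3 distinct prime factors.

3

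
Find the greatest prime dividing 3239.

79

3239 = 41 · 79
79 is prime.
So 3239 = 41 · 79; the largest prime factor is 79.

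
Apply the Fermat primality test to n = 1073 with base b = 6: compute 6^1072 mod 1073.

6^1 ≡ 6 (mod 1073)
6^2 ≡ 6^2 = 36 ≡ 36 (mod 1073)
6^4 ≡ 36^2 = 1296 ≡ 223 (mod 1073)
6^8 ≡ 223^2 = 49729 ≡ 371 (mod 1073)
6^16 ≡ 371^2 = 137641 ≡ 297 (mod 1073)
6^32 ≡ 297^2 = 88209 ≡ 223 (mod 1073)
6^64 ≡ 223^2 = 49729 ≡ 371 (mod 1073)
6^128 ≡ 371^2 = 137641 ≡ 297 (mod 1073)
6^256 ≡ 297^2 = 88209 ≡ 223 (mod 1073)
6^512 ≡ 223^2 = 49729 ≡ 371 (mod 1073)
6^1024 ≡ 371^2 = 137641 ≡ 297 (mod 1073)
1072 = 1024 + 32 + 16 in binary powers of 2.
So 6^1072 ≡ 297 · 223 · 297 ≡ 371 (mod 1073).
Since 371 ≠ 1, base 6 is a Fermat witness: 1073 is composite.

371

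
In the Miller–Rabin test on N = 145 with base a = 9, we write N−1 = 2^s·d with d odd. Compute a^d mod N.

64

145 − 1 = 144 = 2^4 · 9, so d = 9.
9^1 ≡ 9 (mod 145)
9^2 ≡ 9^2 = 81 ≡ 81 (mod 145)
9^4 ≡ 81^2 = 6561 ≡ 36 (mod 145)
9^8 ≡ 36^2 = 1296 ≡ 136 (mod 145)
9 = 8 + 1 in binary powers of 2.
So 9^9 ≡ 136 · 9 ≡ 64 (mod 145).
Squaring chain: 64 → 36 → 136 → 81; never reaches −1, so base 9 is a Miller–Rabin witness that 145 is composite.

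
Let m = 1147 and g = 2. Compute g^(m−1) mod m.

529

2^1 ≡ 2 (mod 1147)
2^2 ≡ 2^2 = 4 ≡ 4 (mod 1147)
2^4 ≡ 4^2 = 16 ≡ 16 (mod 1147)
2^8 ≡ 16^2 = 256 ≡ 256 (mod 1147)
2^16 ≡ 256^2 = 65536 ≡ 157 (mod 1147)
2^32 ≡ 157^2 = 24649 ≡ 562 (mod 1147)
2^64 ≡ 562^2 = 315844 ≡ 419 (mod 1147)
2^128 ≡ 419^2 = 175561 ≡ 70 (mod 1147)
2^256 ≡ 70^2 = 4900 ≡ 312 (mod 1147)
2^512 ≡ 312^2 = 97344 ≡ 996 (mod 1147)
2^1024 ≡ 996^2 = 992016 ≡ 1008 (mod 1147)
1146 = 1024 + 64 + 32 + 16 + 8 + 2 in binary powers of 2.
So 2^1146 ≡ 1008 · 419 · 562 · 157 · 256 · 4 ≡ 529 (mod 1147).
Since 529 ≠ 1, base 2 is a Fermat witness: 1147 is composite.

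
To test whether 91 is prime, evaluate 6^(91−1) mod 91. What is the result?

6^1 ≡ 6 (mod 91)
6^2 ≡ 6^2 = 36 ≡ 36 (mod 91)
6^4 ≡ 36^2 = 1296 ≡ 22 (mod 91)
6^8 ≡ 22^2 = 484 ≡ 29 (mod 91)
6^16 ≡ 29^2 = 841 ≡ 22 (mod 91)
6^32 ≡ 22^2 = 484 ≡ 29 (mod 91)
6^64 ≡ 29^2 = 841 ≡ 22 (mod 91)
90 = 64 + 16 + 8 + 2 in binary powers of 2.
So 6^90 ≡ 22 · 22 · 29 · 36 ≡ 64 (mod 91).
Since 64 ≠ 1, base 6 is a Fermat witness: 91 is composite.

64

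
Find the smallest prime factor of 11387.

11387 is odd.
Digit sum 20, not divisible by 3.
Ends in 7: not divisible by 5.
7: 11387 = 7·1626 + 5
11: 11387 = 11·1035 + 2
13: 11387 = 13·875 + 12
17: 11387 = 17·669 + 14
19: 11387 = 19·599 + 6
23: 11387 = 23·495 + 2
29: 11387 = 29·392 + 19
31: 11387 = 31·367 + 10
37: 11387 = 37·307 + 28
41: 11387 = 41·277 + 30
43: 11387 = 43·264 + 35
47: 11387 = 47·242 + 13
53: 11387 = 53·214 + 45
59: 11387 = 59·193

59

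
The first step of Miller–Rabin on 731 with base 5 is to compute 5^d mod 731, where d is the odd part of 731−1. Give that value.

731 − 1 = 730 = 2^1 · 365, so d = 365.
5^1 ≡ 5 (mod 731)
5^2 ≡ 5^2 = 25 ≡ 25 (mod 731)
5^4 ≡ 25^2 = 625 ≡ 625 (mod 731)
5^8 ≡ 625^2 = 390625 ≡ 271 (mod 731)
5^16 ≡ 271^2 = 73441 ≡ 341 (mod 731)
5^32 ≡ 341^2 = 116281 ≡ 52 (mod 731)
5^64 ≡ 52^2 = 2704 ≡ 511 (mod 731)
5^128 ≡ 511^2 = 261121 ≡ 154 (mod 731)
5^256 ≡ 154^2 = 23716 ≡ 324 (mod 731)
365 = 256 + 64 + 32 + 8 + 4 + 1 in binary powers of 2.
So 5^365 ≡ 324 · 511 · 52 · 271 · 625 · 5 ≡ 632 (mod 731).
Squaring chain: 632; never reaches −1, so base 5 is a Miller–Rabin witness that 731 is composite.

632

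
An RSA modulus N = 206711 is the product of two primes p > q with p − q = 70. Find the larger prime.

Since p = q + 70, we have 206711 = q(q + 70), so q² + 70q − 206711 = 0.
Discriminant: 70² + 4·206711 = 4900 + 826844 = 831744; √831744 = 912.
q = (−70 + 912)/2 = 421, and p = q + 70 = 491.
Check: 421 · 491 = 206711.

491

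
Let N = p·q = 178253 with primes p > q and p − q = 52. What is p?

Since p = q + 52, we have 178253 = q(q + 52), so q² + 52q − 178253 = 0.
Discriminant: 52² + 4·178253 = 2704 + 713012 = 715716; √715716 = 846.
q = (−52 + 846)/2 = 397, and p = q + 52 = 449.
Check: 397 · 449 = 178253.

449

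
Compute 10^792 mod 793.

10^1 ≡ 10 (mod 793)
10^2 ≡ 10^2 = 100 ≡ 100 (mod 793)
10^4 ≡ 100^2 = 10000 ≡ 484 (mod 793)
10^8 ≡ 484^2 = 234256 ≡ 321 (mod 793)
10^16 ≡ 321^2 = 103041 ≡ 744 (mod 793)
10^32 ≡ 744^2 = 553536 ≡ 22 (mod 793)
10^64 ≡ 22^2 = 484 ≡ 484 (mod 793)
10^128 ≡ 484^2 = 234256 ≡ 321 (mod 793)
10^256 ≡ 321^2 = 103041 ≡ 744 (mod 793)
10^512 ≡ 744^2 = 553536 ≡ 22 (mod 793)
792 = 512 + 256 + 16 + 8 in binary powers of 2.
So 10^792 ≡ 22 · 744 · 744 · 321 ≡ 729 (mod 793).
Since 729 ≠ 1, base 10 is a Fermat witness: 793 is composite.

729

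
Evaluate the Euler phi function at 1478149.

Factor: 1478149 = 71 · 109 · 191.
φ(1478149) = (71−1) · (109−1) · (191−1) = 70 · 108 · 190 = 1436400.

1436400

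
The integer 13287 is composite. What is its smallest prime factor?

13287 is odd.
Digit sum 21, divisible by 3.

3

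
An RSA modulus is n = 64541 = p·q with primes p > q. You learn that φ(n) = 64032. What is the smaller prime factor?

233

φ(n) = (p−1)(q−1) = n − (p+q) + 1, so p + q = 64541 − 64032 + 1 = 510.
p and q are the roots of t² − 510t + 64541 = 0.
Discriminant: 510² − 4·64541 = 260100 − 258164 = 1936; √1936 = 44.
q = (510 − 44)/2 = 233, p = (510 + 44)/2 = 277.
Check: 233 · 277 = 64541.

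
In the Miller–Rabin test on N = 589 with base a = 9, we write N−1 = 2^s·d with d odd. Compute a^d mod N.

64

589 − 1 = 588 = 2^2 · 147, so d = 147.
9^1 ≡ 9 (mod 589)
9^2 ≡ 9^2 = 81 ≡ 81 (mod 589)
9^4 ≡ 81^2 = 6561 ≡ 82 (mod 589)
9^8 ≡ 82^2 = 6724 ≡ 245 (mod 589)
9^16 ≡ 245^2 = 60025 ≡ 536 (mod 589)
9^32 ≡ 536^2 = 287296 ≡ 453 (mod 589)
9^64 ≡ 453^2 = 205209 ≡ 237 (mod 589)
9^128 ≡ 237^2 = 56169 ≡ 214 (mod 589)
147 = 128 + 16 + 2 + 1 in binary powers of 2.
So 9^147 ≡ 214 · 536 · 81 · 9 ≡ 64 (mod 589).
Squaring chain: 64 → 562; never reaches −1, so base 9 is a Miller–Rabin witness that 589 is composite.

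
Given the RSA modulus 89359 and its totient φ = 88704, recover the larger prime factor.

φ(n) = (p−1)(q−1) = n − (p+q) + 1, so p + q = 89359 − 88704 + 1 = 656.
p and q are the roots of t² − 656t + 89359 = 0.
Discriminant: 656² − 4·89359 = 430336 − 357436 = 72900; √72900 = 270.
q = (656 − 270)/2 = 193, p = (656 + 270)/2 = 463.
Check: 193 · 463 = 89359.

463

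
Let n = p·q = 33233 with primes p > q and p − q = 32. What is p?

199

Since p = q + 32, we have 33233 = q(q + 32), so q² + 32q − 33233 = 0.
Discriminant: 32² + 4·33233 = 1024 + 132932 = 133956; √133956 = 366.
q = (−32 + 366)/2 = 167, and p = q + 32 = 199.
Check: 167 · 199 = 33233.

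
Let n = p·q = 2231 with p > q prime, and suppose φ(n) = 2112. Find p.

φ(n) = (p−1)(q−1) = n − (p+q) + 1, so p + q = 2231 − 2112 + 1 = 120.
p and q are the roots of t² − 120t + 2231 = 0.
Discriminant: 120² − 4·2231 = 14400 − 8924 = 5476; √5476 = 74.
q = (120 − 74)/2 = 23, p = (120 + 74)/2 = 97.
Check: 23 · 97 = 2231.

97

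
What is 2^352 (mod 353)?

2^1 ≡ 2 (mod 353)
2^2 ≡ 2^2 = 4 ≡ 4 (mod 353)
2^4 ≡ 4^2 = 16 ≡ 16 (mod 353)
2^8 ≡ 16^2 = 256 ≡ 256 (mod 353)
2^16 ≡ 256^2 = 65536 ≡ 231 (mod 353)
2^32 ≡ 231^2 = 53361 ≡ 58 (mod 353)
2^64 ≡ 58^2 = 3364 ≡ 187 (mod 353)
2^128 ≡ 187^2 = 34969 ≡ 22 (mod 353)
2^256 ≡ 22^2 = 484 ≡ 131 (mod 353)
352 = 256 + 64 + 32 in binary powers of 2.
So 2^352 ≡ 131 · 187 · 58 ≡ 1 (mod 353).
Since the result is 1, base 2 gives no evidence that 353 is composite.

1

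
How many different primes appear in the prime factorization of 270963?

5

270963 = 3^2 · 30107
30107 = 7 · 4301
4301 = 11 · 391
391 = 17 · 23
270963 = 3^2 · 7 · 11 · 17 · 23, which has 5 distinct prime factors.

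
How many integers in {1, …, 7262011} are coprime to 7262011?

Factor: 7262011 = 191 · 193 · 197.
φ(7262011) = (191−1) · (193−1) · (197−1) = 190 · 192 · 196 = 7150080.

7150080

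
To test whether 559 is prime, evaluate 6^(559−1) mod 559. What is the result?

6^1 ≡ 6 (mod 559)
6^2 ≡ 6^2 = 36 ≡ 36 (mod 559)
6^4 ≡ 36^2 = 1296 ≡ 178 (mod 559)
6^8 ≡ 178^2 = 31684 ≡ 380 (mod 559)
6^16 ≡ 380^2 = 144400 ≡ 178 (mod 559)
6^32 ≡ 178^2 = 31684 ≡ 380 (mod 559)
6^64 ≡ 380^2 = 144400 ≡ 178 (mod 559)
6^128 ≡ 178^2 = 31684 ≡ 380 (mod 559)
6^256 ≡ 380^2 = 144400 ≡ 178 (mod 559)
6^512 ≡ 178^2 = 31684 ≡ 380 (mod 559)
558 = 512 + 32 + 8 + 4 + 2 in binary powers of 2.
So 6^558 ≡ 380 · 380 · 380 · 178 · 36 ≡ 259 (mod 559).
Since 259 ≠ 1, base 6 is a Fermat witness: 559 is composite.

259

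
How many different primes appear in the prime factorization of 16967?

16967 = 19^2 · 47
16967 = 19^2 · 47, which has 2 distinct prime factors.

2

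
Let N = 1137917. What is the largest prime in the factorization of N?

71

1137917 = 11 · 103447
103447 = 31 · 3337
3337 = 47 · 71
71 is prime.
So 1137917 = 11 · 31 · 47 · 71; the largest prime factor is 71.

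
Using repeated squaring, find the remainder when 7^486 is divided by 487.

1

7^1 ≡ 7 (mod 487)
7^2 ≡ 7^2 = 49 ≡ 49 (mod 487)
7^4 ≡ 49^2 = 2401 ≡ 453 (mod 487)
7^8 ≡ 453^2 = 205209 ≡ 182 (mod 487)
7^16 ≡ 182^2 = 33124 ≡ 8 (mod 487)
7^32 ≡ 8^2 = 64 ≡ 64 (mod 487)
7^64 ≡ 64^2 = 4096 ≡ 200 (mod 487)
7^128 ≡ 200^2 = 40000 ≡ 66 (mod 487)
7^256 ≡ 66^2 = 4356 ≡ 460 (mod 487)
486 = 256 + 128 + 64 + 32 + 4 + 2 in binary powers of 2.
So 7^486 ≡ 460 · 66 · 200 · 64 · 453 · 49 ≡ 1 (mod 487).
Since the result is 1, base 7 gives no evidence that 487 is composite.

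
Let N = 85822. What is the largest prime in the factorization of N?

83

85822 = 2 · 42911
42911 = 11 · 3901
3901 = 47 · 83
83 is prime.
So 85822 = 2 · 11 · 47 · 83; the largest prime factor is 83.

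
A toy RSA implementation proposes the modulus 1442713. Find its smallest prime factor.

53

1442713 is odd.
Digit sum 22, not divisible by 3.
Ends in 3: not divisible by 5.
7: 1442713 = 7·206101 + 6
11: 1442713 = 11·131155 + 8
13: 1442713 = 13·110977 + 12
17: 1442713 = 17·84865 + 8
19: 1442713 = 19·75932 + 5
23: 1442713 = 23·62726 + 15
29: 1442713 = 29·49748 + 21
31: 1442713 = 31·46539 + 4
37: 1442713 = 37·38992 + 9
41: 1442713 = 41·35188 + 5
43: 1442713 = 43·33551 + 20
47: 1442713 = 47·30696 + 1
53: 1442713 = 53·27221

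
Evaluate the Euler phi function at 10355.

7776

Factor: 10355 = 5 · 19 · 109.
φ(10355) = (5−1) · (19−1) · (109−1) = 4 · 18 · 108 = 7776.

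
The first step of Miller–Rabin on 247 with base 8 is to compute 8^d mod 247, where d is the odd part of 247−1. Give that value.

18

247 − 1 = 246 = 2^1 · 123, so d = 123.
8^1 ≡ 8 (mod 247)
8^2 ≡ 8^2 = 64 ≡ 64 (mod 247)
8^4 ≡ 64^2 = 4096 ≡ 144 (mod 247)
8^8 ≡ 144^2 = 20736 ≡ 235 (mod 247)
8^16 ≡ 235^2 = 55225 ≡ 144 (mod 247)
8^32 ≡ 144^2 = 20736 ≡ 235 (mod 247)
8^64 ≡ 235^2 = 55225 ≡ 144 (mod 247)
123 = 64 + 32 + 16 + 8 + 2 + 1 in binary powers of 2.
So 8^123 ≡ 144 · 235 · 144 · 235 · 64 · 8 ≡ 18 (mod 247).
Squaring chain: 18; never reaches −1, so base 8 is a Miller–Rabin witness that 247 is composite.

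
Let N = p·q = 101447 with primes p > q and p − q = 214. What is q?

Since p = q + 214, we have 101447 = q(q + 214), so q² + 214q − 101447 = 0.
Discriminant: 214² + 4·101447 = 45796 + 405788 = 451584; √451584 = 672.
q = (−214 + 672)/2 = 229, and p = q + 214 = 443.
Check: 229 · 443 = 101447.

229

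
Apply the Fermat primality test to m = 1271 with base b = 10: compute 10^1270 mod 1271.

780

10^1 ≡ 10 (mod 1271)
10^2 ≡ 10^2 = 100 ≡ 100 (mod 1271)
10^4 ≡ 100^2 = 10000 ≡ 1103 (mod 1271)
10^8 ≡ 1103^2 = 1216609 ≡ 262 (mod 1271)
10^16 ≡ 262^2 = 68644 ≡ 10 (mod 1271)
10^32 ≡ 10^2 = 100 ≡ 100 (mod 1271)
10^64 ≡ 100^2 = 10000 ≡ 1103 (mod 1271)
10^128 ≡ 1103^2 = 1216609 ≡ 262 (mod 1271)
10^256 ≡ 262^2 = 68644 ≡ 10 (mod 1271)
10^512 ≡ 10^2 = 100 ≡ 100 (mod 1271)
10^1024 ≡ 100^2 = 10000 ≡ 1103 (mod 1271)
1270 = 1024 + 128 + 64 + 32 + 16 + 4 + 2 in binary powers of 2.
So 10^1270 ≡ 1103 · 262 · 1103 · 100 · 10 · 1103 · 100 ≡ 780 (mod 1271).
Since 780 ≠ 1, base 10 is a Fermat witness: 1271 is composite.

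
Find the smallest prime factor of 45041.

73

45041 is odd.
Digit sum 14, not divisible by 3.
Ends in 1: not divisible by 5.
7: 45041 = 7·6434 + 3
11: 45041 = 11·4094 + 7
13: 45041 = 13·3464 + 9
17: 45041 = 17·2649 + 8
19: 45041 = 19·2370 + 11
23: 45041 = 23·1958 + 7
29: 45041 = 29·1553 + 4
31: 45041 = 31·1452 + 29
37: 45041 = 37·1217 + 12
41: 45041 = 41·1098 + 23
43: 45041 = 43·1047 + 20
47: 45041 = 47·958 + 15
53: 45041 = 53·849 + 44
59: 45041 = 59·763 + 24
61: 45041 = 61·738 + 23
67: 45041 = 67·672 + 17
71: 45041 = 71·634 + 27
73: 45041 = 73·617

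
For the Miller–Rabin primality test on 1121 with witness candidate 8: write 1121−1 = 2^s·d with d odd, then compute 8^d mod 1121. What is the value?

1114

1121 − 1 = 1120 = 2^5 · 35, so d = 35.
8^1 ≡ 8 (mod 1121)
8^2 ≡ 8^2 = 64 ≡ 64 (mod 1121)
8^4 ≡ 64^2 = 4096 ≡ 733 (mod 1121)
8^8 ≡ 733^2 = 537289 ≡ 330 (mod 1121)
8^16 ≡ 330^2 = 108900 ≡ 163 (mod 1121)
8^32 ≡ 163^2 = 26569 ≡ 786 (mod 1121)
35 = 32 + 2 + 1 in binary powers of 2.
So 8^35 ≡ 786 · 64 · 8 ≡ 1114 (mod 1121).
Squaring chain: 1114 → 49 → 159 → 619 → 900; never reaches −1, so base 8 is a Miller–Rabin witness that 1121 is composite.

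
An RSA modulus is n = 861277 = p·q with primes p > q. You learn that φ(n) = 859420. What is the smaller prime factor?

φ(n) = (p−1)(q−1) = n − (p+q) + 1, so p + q = 861277 − 859420 + 1 = 1858.
p and q are the roots of t² − 1858t + 861277 = 0.
Discriminant: 1858² − 4·861277 = 3452164 − 3445108 = 7056; √7056 = 84.
q = (1858 − 84)/2 = 887, p = (1858 + 84)/2 = 971.
Check: 887 · 971 = 861277.

887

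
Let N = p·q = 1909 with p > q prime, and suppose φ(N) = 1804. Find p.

83

φ(n) = (p−1)(q−1) = n − (p+q) + 1, so p + q = 1909 − 1804 + 1 = 106.
p and q are the roots of t² − 106t + 1909 = 0.
Discriminant: 106² − 4·1909 = 11236 − 7636 = 3600; √3600 = 60.
q = (106 − 60)/2 = 23, p = (106 + 60)/2 = 83.
Check: 23 · 83 = 1909.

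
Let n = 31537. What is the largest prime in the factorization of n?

61

31537 = 11 · 2867
2867 = 47 · 61
61 is prime.
So 31537 = 11 · 47 · 61; the largest prime factor is 61.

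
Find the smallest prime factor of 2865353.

2865353 is odd.
Digit sum 32, not divisible by 3.
Ends in 3: not divisible by 5.
7: 2865353 = 7·409336 + 1
11: 2865353 = 11·260486 + 7
13: 2865353 = 13·220411 + 10
17: 2865353 = 17·168550 + 3
19: 2865353 = 19·150808 + 1
23: 2865353 = 23·124580 + 13
29: 2865353 = 29·98805 + 8
31: 2865353 = 31·92430 + 23
37: 2865353 = 37·77441 + 36
41: 2865353 = 41·69886 + 27
43: 2865353 = 43·66636 + 5
47: 2865353 = 47·60964 + 45
53: 2865353 = 53·54063 + 14
59: 2865353 = 59·48565 + 18
61: 2865353 = 61·46973

61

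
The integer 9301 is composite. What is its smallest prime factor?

71

9301 is odd.
Digit sum 13, not divisible by 3.
Ends in 1: not divisible by 5.
7: 9301 = 7·1328 + 5
11: 9301 = 11·845 + 6
13: 9301 = 13·715 + 6
17: 9301 = 17·547 + 2
19: 9301 = 19·489 + 10
23: 9301 = 23·404 + 9
29: 9301 = 29·320 + 21
31: 9301 = 31·300 + 1
37: 9301 = 37·251 + 14
41: 9301 = 41·226 + 35
43: 9301 = 43·216 + 13
47: 9301 = 47·197 + 42
53: 9301 = 53·175 + 26
59: 9301 = 59·157 + 38
61: 9301 = 61·152 + 29
67: 9301 = 67·138 + 55
71: 9301 = 71·131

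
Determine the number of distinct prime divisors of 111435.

5

111435 = 3 · 37145
37145 = 5 · 7429
7429 = 17 · 437
437 = 19 · 23
111435 = 3 · 5 · 17 · 19 · 23, which has 5 distinct prime factors.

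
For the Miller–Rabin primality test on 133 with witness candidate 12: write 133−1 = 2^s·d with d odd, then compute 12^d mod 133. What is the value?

132

133 − 1 = 132 = 2^2 · 33, so d = 33.
12^1 ≡ 12 (mod 133)
12^2 ≡ 12^2 = 144 ≡ 11 (mod 133)
12^4 ≡ 11^2 = 121 ≡ 121 (mod 133)
12^8 ≡ 121^2 = 14641 ≡ 11 (mod 133)
12^16 ≡ 11^2 = 121 ≡ 121 (mod 133)
12^32 ≡ 121^2 = 14641 ≡ 11 (mod 133)
33 = 32 + 1 in binary powers of 2.
So 12^33 ≡ 11 · 12 ≡ 132 (mod 133).
Since 12^d ≡ 132 (mod 133), base 12 does not prove 133 composite.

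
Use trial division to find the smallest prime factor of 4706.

2

4706 is even: 2 divides it.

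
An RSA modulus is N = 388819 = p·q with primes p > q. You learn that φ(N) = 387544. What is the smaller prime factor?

503

φ(n) = (p−1)(q−1) = n − (p+q) + 1, so p + q = 388819 − 387544 + 1 = 1276.
p and q are the roots of t² − 1276t + 388819 = 0.
Discriminant: 1276² − 4·388819 = 1628176 − 1555276 = 72900; √72900 = 270.
q = (1276 − 270)/2 = 503, p = (1276 + 270)/2 = 773.
Check: 503 · 773 = 388819.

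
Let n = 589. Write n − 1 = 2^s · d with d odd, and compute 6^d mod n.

589 − 1 = 588 = 2^2 · 147, so d = 147.
6^1 ≡ 6 (mod 589)
6^2 ≡ 6^2 = 36 ≡ 36 (mod 589)
6^4 ≡ 36^2 = 1296 ≡ 118 (mod 589)
6^8 ≡ 118^2 = 13924 ≡ 377 (mod 589)
6^16 ≡ 377^2 = 142129 ≡ 180 (mod 589)
6^32 ≡ 180^2 = 32400 ≡ 5 (mod 589)
6^64 ≡ 5^2 = 25 ≡ 25 (mod 589)
6^128 ≡ 25^2 = 625 ≡ 36 (mod 589)
147 = 128 + 16 + 2 + 1 in binary powers of 2.
So 6^147 ≡ 36 · 180 · 36 · 6 ≡ 216 (mod 589).
Squaring chain: 216 → 125; never reaches −1, so base 6 is a Miller–Rabin witness that 589 is composite.

216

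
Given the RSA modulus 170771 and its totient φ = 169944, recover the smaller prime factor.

389

φ(n) = (p−1)(q−1) = n − (p+q) + 1, so p + q = 170771 − 169944 + 1 = 828.
p and q are the roots of t² − 828t + 170771 = 0.
Discriminant: 828² − 4·170771 = 685584 − 683084 = 2500; √2500 = 50.
q = (828 − 50)/2 = 389, p = (828 + 50)/2 = 439.
Check: 389 · 439 = 170771.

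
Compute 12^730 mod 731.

196

12^1 ≡ 12 (mod 731)
12^2 ≡ 12^2 = 144 ≡ 144 (mod 731)
12^4 ≡ 144^2 = 20736 ≡ 268 (mod 731)
12^8 ≡ 268^2 = 71824 ≡ 186 (mod 731)
12^16 ≡ 186^2 = 34596 ≡ 239 (mod 731)
12^32 ≡ 239^2 = 57121 ≡ 103 (mod 731)
12^64 ≡ 103^2 = 10609 ≡ 375 (mod 731)
12^128 ≡ 375^2 = 140625 ≡ 273 (mod 731)
12^256 ≡ 273^2 = 74529 ≡ 698 (mod 731)
12^512 ≡ 698^2 = 487204 ≡ 358 (mod 731)
730 = 512 + 128 + 64 + 16 + 8 + 2 in binary powers of 2.
So 12^730 ≡ 358 · 273 · 375 · 239 · 186 · 144 ≡ 196 (mod 731).
Since 196 ≠ 1, base 12 is a Fermat witness: 731 is composite.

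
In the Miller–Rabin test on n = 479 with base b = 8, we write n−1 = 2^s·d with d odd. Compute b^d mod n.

479 − 1 = 478 = 2^1 · 239, so d = 239.
8^1 ≡ 8 (mod 479)
8^2 ≡ 8^2 = 64 ≡ 64 (mod 479)
8^4 ≡ 64^2 = 4096 ≡ 264 (mod 479)
8^8 ≡ 264^2 = 69696 ≡ 241 (mod 479)
8^16 ≡ 241^2 = 58081 ≡ 122 (mod 479)
8^32 ≡ 122^2 = 14884 ≡ 35 (mod 479)
8^64 ≡ 35^2 = 1225 ≡ 267 (mod 479)
8^128 ≡ 267^2 = 71289 ≡ 397 (mod 479)
239 = 128 + 64 + 32 + 8 + 4 + 2 + 1 in binary powers of 2.
So 8^239 ≡ 397 · 267 · 35 · 241 · 264 · 64 · 8 ≡ 1 (mod 479).
Since 8^d ≡ 1 (mod 479), base 8 does not prove 479 composite.

1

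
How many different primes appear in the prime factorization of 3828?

3828 = 2^2 · 957
957 = 3 · 319
319 = 11 · 29
3828 = 2^2 · 3 · 11 · 29, which has 4 distinct prime factors.

4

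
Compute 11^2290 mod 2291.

11^1 ≡ 11 (mod 2291)
11^2 ≡ 11^2 = 121 ≡ 121 (mod 2291)
11^4 ≡ 121^2 = 14641 ≡ 895 (mod 2291)
11^8 ≡ 895^2 = 801025 ≡ 1466 (mod 2291)
11^16 ≡ 1466^2 = 2149156 ≡ 198 (mod 2291)
11^32 ≡ 198^2 = 39204 ≡ 257 (mod 2291)
11^64 ≡ 257^2 = 66049 ≡ 1901 (mod 2291)
11^128 ≡ 1901^2 = 3613801 ≡ 894 (mod 2291)
11^256 ≡ 894^2 = 799236 ≡ 1968 (mod 2291)
11^512 ≡ 1968^2 = 3873024 ≡ 1234 (mod 2291)
11^1024 ≡ 1234^2 = 1522756 ≡ 1532 (mod 2291)
11^2048 ≡ 1532^2 = 2347024 ≡ 1040 (mod 2291)
2290 = 2048 + 128 + 64 + 32 + 16 + 2 in binary powers of 2.
So 11^2290 ≡ 1040 · 894 · 1901 · 257 · 198 · 121 ≡ 651 (mod 2291).
Since 651 ≠ 1, base 11 is a Fermat witness: 2291 is composite.

651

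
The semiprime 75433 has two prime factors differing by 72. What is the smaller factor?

241

Since p = q + 72, we have 75433 = q(q + 72), so q² + 72q − 75433 = 0.
Discriminant: 72² + 4·75433 = 5184 + 301732 = 306916; √306916 = 554.
q = (−72 + 554)/2 = 241, and p = q + 72 = 313.
Check: 241 · 313 = 75433.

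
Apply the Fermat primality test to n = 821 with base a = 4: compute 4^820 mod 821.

1

4^1 ≡ 4 (mod 821)
4^2 ≡ 4^2 = 16 ≡ 16 (mod 821)
4^4 ≡ 16^2 = 256 ≡ 256 (mod 821)
4^8 ≡ 256^2 = 65536 ≡ 677 (mod 821)
4^16 ≡ 677^2 = 458329 ≡ 211 (mod 821)
4^32 ≡ 211^2 = 44521 ≡ 187 (mod 821)
4^64 ≡ 187^2 = 34969 ≡ 487 (mod 821)
4^128 ≡ 487^2 = 237169 ≡ 721 (mod 821)
4^256 ≡ 721^2 = 519841 ≡ 148 (mod 821)
4^512 ≡ 148^2 = 21904 ≡ 558 (mod 821)
820 = 512 + 256 + 32 + 16 + 4 in binary powers of 2.
So 4^820 ≡ 558 · 148 · 187 · 211 · 256 ≡ 1 (mod 821).
Since the result is 1, base 4 gives no evidence that 821 is composite.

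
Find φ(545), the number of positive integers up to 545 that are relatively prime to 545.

Factor: 545 = 5 · 109.
φ(545) = (5−1) · (109−1) = 4 · 108 = 432.

432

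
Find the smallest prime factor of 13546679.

13546679 is odd.
Digit sum 41, not divisible by 3.
Ends in 9: not divisible by 5.
7: 13546679 = 7·1935239 + 6
11: 13546679 = 11·1231516 + 3
13: 13546679 = 13·1042052 + 3
17: 13546679 = 17·796863 + 8
19: 13546679 = 19·712983 + 2
23: 13546679 = 23·588986 + 1
29: 13546679 = 29·467126 + 25
31: 13546679 = 31·436989 + 20
37: 13546679 = 37·366126 + 17
41: 13546679 = 41·330406 + 33
43: 13546679 = 43·315039 + 2
47: 13546679 = 47·288227 + 10
53: 13546679 = 53·255597 + 38
59: 13546679 = 59·229604 + 43
61: 13546679 = 61·222076 + 43
67: 13546679 = 67·202189 + 16
71: 13546679 = 71·190798 + 21
73: 13546679 = 73·185570 + 69
79: 13546679 = 79·171476 + 75
83: 13546679 = 83·163213

83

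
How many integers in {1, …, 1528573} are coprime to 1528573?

1482000

Factor: 1528573 = 53 · 151 · 191.
φ(1528573) = (53−1) · (151−1) · (191−1) = 52 · 150 · 190 = 1482000.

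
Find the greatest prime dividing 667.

667 = 23 · 29
29 is prime.
So 667 = 23 · 29; the largest prime factor is 29.

29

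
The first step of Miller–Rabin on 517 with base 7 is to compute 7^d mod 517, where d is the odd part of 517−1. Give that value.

316

517 − 1 = 516 = 2^2 · 129, so d = 129.
7^1 ≡ 7 (mod 517)
7^2 ≡ 7^2 = 49 ≡ 49 (mod 517)
7^4 ≡ 49^2 = 2401 ≡ 333 (mod 517)
7^8 ≡ 333^2 = 110889 ≡ 251 (mod 517)
7^16 ≡ 251^2 = 63001 ≡ 444 (mod 517)
7^32 ≡ 444^2 = 197136 ≡ 159 (mod 517)
7^64 ≡ 159^2 = 25281 ≡ 465 (mod 517)
7^128 ≡ 465^2 = 216225 ≡ 119 (mod 517)
129 = 128 + 1 in binary powers of 2.
So 7^129 ≡ 119 · 7 ≡ 316 (mod 517).
Squaring chain: 316 → 75; never reaches −1, so base 7 is a Miller–Rabin witness that 517 is composite.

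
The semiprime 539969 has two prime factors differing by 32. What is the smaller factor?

Since p = q + 32, we have 539969 = q(q + 32), so q² + 32q − 539969 = 0.
Discriminant: 32² + 4·539969 = 1024 + 2159876 = 2160900; √2160900 = 1470.
q = (−32 + 1470)/2 = 719, and p = q + 32 = 751.
Check: 719 · 751 = 539969.

719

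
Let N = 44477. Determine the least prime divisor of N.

44477 is odd.
Digit sum 26, not divisible by 3.
Ends in 7: not divisible by 5.
7: 44477 = 7·6353 + 6
11: 44477 = 11·4043 + 4
13: 44477 = 13·3421 + 4
17: 44477 = 17·2616 + 5
19: 44477 = 19·2340 + 17
23: 44477 = 23·1933 + 18
29: 44477 = 29·1533 + 20
31: 44477 = 31·1434 + 23
37: 44477 = 37·1202 + 3
41: 44477 = 41·1084 + 33
43: 44477 = 43·1034 + 15
47: 44477 = 47·946 + 15
53: 44477 = 53·839 + 10
59: 44477 = 59·753 + 50
61: 44477 = 61·729 + 8
67: 44477 = 67·663 + 56
71: 44477 = 71·626 + 31
73: 44477 = 73·609 + 20
79: 44477 = 79·563

79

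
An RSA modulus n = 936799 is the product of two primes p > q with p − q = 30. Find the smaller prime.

953

Since p = q + 30, we have 936799 = q(q + 30), so q² + 30q − 936799 = 0.
Discriminant: 30² + 4·936799 = 900 + 3747196 = 3748096; √3748096 = 1936.
q = (−30 + 1936)/2 = 953, and p = q + 30 = 983.
Check: 953 · 983 = 936799.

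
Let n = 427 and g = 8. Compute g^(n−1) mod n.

8^1 ≡ 8 (mod 427)
8^2 ≡ 8^2 = 64 ≡ 64 (mod 427)
8^4 ≡ 64^2 = 4096 ≡ 253 (mod 427)
8^8 ≡ 253^2 = 64009 ≡ 386 (mod 427)
8^16 ≡ 386^2 = 148996 ≡ 400 (mod 427)
8^32 ≡ 400^2 = 160000 ≡ 302 (mod 427)
8^64 ≡ 302^2 = 91204 ≡ 253 (mod 427)
8^128 ≡ 253^2 = 64009 ≡ 386 (mod 427)
8^256 ≡ 386^2 = 148996 ≡ 400 (mod 427)
426 = 256 + 128 + 32 + 8 + 2 in binary powers of 2.
So 8^426 ≡ 400 · 386 · 302 · 386 · 64 ≡ 393 (mod 427).
Since 393 ≠ 1, base 8 is a Fermat witness: 427 is composite.

393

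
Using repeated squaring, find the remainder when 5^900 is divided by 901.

5^1 ≡ 5 (mod 901)
5^2 ≡ 5^2 = 25 ≡ 25 (mod 901)
5^4 ≡ 25^2 = 625 ≡ 625 (mod 901)
5^8 ≡ 625^2 = 390625 ≡ 492 (mod 901)
5^16 ≡ 492^2 = 242064 ≡ 596 (mod 901)
5^32 ≡ 596^2 = 355216 ≡ 222 (mod 901)
5^64 ≡ 222^2 = 49284 ≡ 630 (mod 901)
5^128 ≡ 630^2 = 396900 ≡ 460 (mod 901)
5^256 ≡ 460^2 = 211600 ≡ 766 (mod 901)
5^512 ≡ 766^2 = 586756 ≡ 205 (mod 901)
900 = 512 + 256 + 128 + 4 in binary powers of 2.
So 5^900 ≡ 205 · 766 · 460 · 625 ≡ 13 (mod 901).
Since 13 ≠ 1, base 5 is a Fermat witness: 901 is composite.

13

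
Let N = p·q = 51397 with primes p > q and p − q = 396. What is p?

499

Since p = q + 396, we have 51397 = q(q + 396), so q² + 396q − 51397 = 0.
Discriminant: 396² + 4·51397 = 156816 + 205588 = 362404; √362404 = 602.
q = (−396 + 602)/2 = 103, and p = q + 396 = 499.
Check: 103 · 499 = 51397.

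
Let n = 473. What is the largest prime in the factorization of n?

43

473 = 11 · 43
43 is prime.
So 473 = 11 · 43; the largest prime factor is 43.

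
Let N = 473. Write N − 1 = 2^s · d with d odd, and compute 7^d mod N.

338

473 − 1 = 472 = 2^3 · 59, so d = 59.
7^1 ≡ 7 (mod 473)
7^2 ≡ 7^2 = 49 ≡ 49 (mod 473)
7^4 ≡ 49^2 = 2401 ≡ 36 (mod 473)
7^8 ≡ 36^2 = 1296 ≡ 350 (mod 473)
7^16 ≡ 350^2 = 122500 ≡ 466 (mod 473)
7^32 ≡ 466^2 = 217156 ≡ 49 (mod 473)
59 = 32 + 16 + 8 + 2 + 1 in binary powers of 2.
So 7^59 ≡ 49 · 466 · 350 · 49 · 7 ≡ 338 (mod 473).
Squaring chain: 338 → 251 → 92; never reaches −1, so base 7 is a Miller–Rabin witness that 473 is composite.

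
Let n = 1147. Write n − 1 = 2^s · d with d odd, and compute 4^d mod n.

529

1147 − 1 = 1146 = 2^1 · 573, so d = 573.
4^1 ≡ 4 (mod 1147)
4^2 ≡ 4^2 = 16 ≡ 16 (mod 1147)
4^4 ≡ 16^2 = 256 ≡ 256 (mod 1147)
4^8 ≡ 256^2 = 65536 ≡ 157 (mod 1147)
4^16 ≡ 157^2 = 24649 ≡ 562 (mod 1147)
4^32 ≡ 562^2 = 315844 ≡ 419 (mod 1147)
4^64 ≡ 419^2 = 175561 ≡ 70 (mod 1147)
4^128 ≡ 70^2 = 4900 ≡ 312 (mod 1147)
4^256 ≡ 312^2 = 97344 ≡ 996 (mod 1147)
4^512 ≡ 996^2 = 992016 ≡ 1008 (mod 1147)
573 = 512 + 32 + 16 + 8 + 4 + 1 in binary powers of 2.
So 4^573 ≡ 1008 · 419 · 562 · 157 · 256 · 4 ≡ 529 (mod 1147).
Squaring chain: 529; never reaches −1, so base 4 is a Miller–Rabin witness that 1147 is composite.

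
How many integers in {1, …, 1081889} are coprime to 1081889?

1046656

Factor: 1081889 = 53 · 137 · 149.
φ(1081889) = (53−1) · (137−1) · (149−1) = 52 · 136 · 148 = 1046656.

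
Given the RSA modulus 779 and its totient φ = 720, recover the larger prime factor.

41

φ(n) = (p−1)(q−1) = n − (p+q) + 1, so p + q = 779 − 720 + 1 = 60.
p and q are the roots of t² − 60t + 779 = 0.
Discriminant: 60² − 4·779 = 3600 − 3116 = 484; √484 = 22.
q = (60 − 22)/2 = 19, p = (60 + 22)/2 = 41.
Check: 19 · 41 = 779.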